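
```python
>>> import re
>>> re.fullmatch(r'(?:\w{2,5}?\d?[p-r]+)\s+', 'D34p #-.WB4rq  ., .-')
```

Pattern: 2 to 5 of a word character (lazy), then optionally a digit, then one or more of a character in [p-r] (non-capturing group); then one or more of whitespace.
For `fullmatch`, every character of the input must be accounted for by the pattern.
Here the string isn't matched end-to-end, so the call returns None.

None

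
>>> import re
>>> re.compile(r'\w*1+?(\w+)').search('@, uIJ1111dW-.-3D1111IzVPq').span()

(3, 12)

This matches zero or more of a word character, then one or more of the literal '1' (lazy); then one or more of a word character (captured).
`re.search` scans for the first position where the pattern succeeds.
The match spans [3:12] → 'uIJ1111dW'.
Captured: group 1 = 'dW'.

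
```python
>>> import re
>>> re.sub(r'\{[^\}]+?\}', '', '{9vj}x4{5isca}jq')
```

Matches: at [0:5] → '{9vj}'; at [7:14] → '{5isca}'.
`sub` substitutes '' at each match site.

'x4jq'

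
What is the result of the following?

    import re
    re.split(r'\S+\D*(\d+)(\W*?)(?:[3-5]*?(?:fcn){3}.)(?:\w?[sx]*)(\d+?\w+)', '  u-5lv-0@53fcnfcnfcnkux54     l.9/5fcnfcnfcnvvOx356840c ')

With a capturing group present, the delimiter's captured portion is kept in the result list.

['  ', '3', '', '54', '     l.9/5fcnfcnfcnvvOx356840c ']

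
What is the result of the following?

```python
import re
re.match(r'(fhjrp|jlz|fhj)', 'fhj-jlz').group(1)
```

The match spans [0:3] → 'fhj'.
Captured: group 1 = 'fhj'.

'fhj'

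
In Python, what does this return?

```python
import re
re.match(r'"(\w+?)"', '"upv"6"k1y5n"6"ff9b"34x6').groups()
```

('upv',)

`match` is anchored at position 0; if the pattern doesn't fit there, it returns None.
The match spans [0:5] → '"upv"'.
Captured: group 1 = 'upv'.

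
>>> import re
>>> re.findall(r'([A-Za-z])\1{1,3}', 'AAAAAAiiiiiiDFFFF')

`\1` is not a pattern — it's the concrete string captured by group 1, re-applied verbatim.
Walking the string: at [0:4] match 'AAAA', group 1 = 'A'; at [4:6] match 'AA', group 1 = 'A'; at [6:10] match 'iiii', group 1 = 'i'; at [10:12] match 'ii', group 1 = 'i'; at [13:17] match 'FFFF', group 1 = 'F'.
`findall` collects group 1 from each match (5 total).

['A', 'A', 'i', 'i', 'F']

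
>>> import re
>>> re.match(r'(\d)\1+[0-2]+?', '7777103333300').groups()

('7',)

`\1` has to match the exact text group 1 already captured.
`match` is anchored at position 0; if the pattern doesn't fit there, it returns None.
The match spans [0:5] → '77771'.
Captured: group 1 = '7'.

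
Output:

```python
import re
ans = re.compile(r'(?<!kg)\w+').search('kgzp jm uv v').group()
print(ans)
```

The negative lookaround is zero-width — it rules out positions where the adjacent text would match, without consuming anything.
The match spans [0:4] → 'kgzp'.

kgzp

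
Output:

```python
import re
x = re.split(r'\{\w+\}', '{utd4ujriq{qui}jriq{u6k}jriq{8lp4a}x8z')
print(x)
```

Matches to split on: at [10:15] → '{qui}'; at [19:24] → '{u6k}'; at [28:35] → '{8lp4a}'.
Splitting on the pattern gives 4 pieces.

['{utd4ujriq', 'jriq', 'jriq', 'x8z']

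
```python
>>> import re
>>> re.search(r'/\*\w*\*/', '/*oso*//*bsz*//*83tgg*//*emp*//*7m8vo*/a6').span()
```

`re.search` tries every starting position until one works.
The match spans [0:7] → '/*oso*/'.

(0, 7)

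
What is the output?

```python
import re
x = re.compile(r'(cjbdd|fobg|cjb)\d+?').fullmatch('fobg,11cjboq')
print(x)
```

None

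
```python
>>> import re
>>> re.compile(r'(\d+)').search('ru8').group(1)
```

'8'

Pattern: one or more of a digit (captured).
Unlike `match`, `search` isn't anchored — it looks for the pattern anywhere in the string.
The match spans [2:3] → '8'.
Captured: group 1 = '8'.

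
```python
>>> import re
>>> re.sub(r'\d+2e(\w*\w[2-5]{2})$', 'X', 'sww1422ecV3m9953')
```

'swwX'

Pattern: one or more of a digit, then the literal '2e'; then zero or more of a word character, then a word character, then exactly 2 of a character in [2-5] (captured); then anchored at the end.
Matches: at [3:16] → '1422ecV3m9953'.
`sub` substitutes 'X' at each match site.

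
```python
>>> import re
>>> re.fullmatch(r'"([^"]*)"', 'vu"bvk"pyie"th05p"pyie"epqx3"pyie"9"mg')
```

`fullmatch` succeeds only if the pattern covers the string from start to end.
Here the pattern can't cover the whole string, so the call returns None.

None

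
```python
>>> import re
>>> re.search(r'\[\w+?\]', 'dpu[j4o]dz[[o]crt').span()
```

The match spans [3:8] → '[j4o]'.

(3, 8)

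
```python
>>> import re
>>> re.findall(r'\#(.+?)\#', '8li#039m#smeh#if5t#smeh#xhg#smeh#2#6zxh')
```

['039m', 'if5t', 'xhg', '2']

A `+?`/`*?`/`{m,n}?` starts at its minimum and grows only as far as needed for what follows to match.
Scanning left to right: at [3:9] match '#039m#', group 1 = '039m'; at [13:19] match '#if5t#', group 1 = 'if5t'; at [23:28] match '#xhg#', group 1 = 'xhg'; at [32:35] match '#2#', group 1 = '2'.
Because there's exactly one group, `findall` drops the full match and keeps group 1 from each hit.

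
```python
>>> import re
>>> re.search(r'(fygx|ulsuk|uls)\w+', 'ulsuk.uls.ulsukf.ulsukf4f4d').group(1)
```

Unlike `match`, `search` isn't anchored — it looks for the pattern anywhere in the string.
The match spans [0:5] → 'ulsuk'.
Captured: group 1 = 'uls'.

'uls'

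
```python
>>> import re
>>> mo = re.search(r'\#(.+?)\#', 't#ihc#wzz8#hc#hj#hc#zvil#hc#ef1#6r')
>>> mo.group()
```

'#ihc#'

A `+?`/`*?`/`{m,n}?` starts at its minimum and grows only as far as needed for what follows to match.
The match spans [1:6] → '#ihc#'.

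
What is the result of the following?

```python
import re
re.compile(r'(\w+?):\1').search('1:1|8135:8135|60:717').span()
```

(0, 3)

The backreference `\1` re-matches whatever the first group consumed, character for character.
`re.search` scans for the first position where the pattern succeeds.
The match spans [0:3] → '1:1'.
Captured: group 1 = '1'.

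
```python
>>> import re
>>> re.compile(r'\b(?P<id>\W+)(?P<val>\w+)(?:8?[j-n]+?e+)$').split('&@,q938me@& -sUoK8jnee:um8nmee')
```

Pattern: a word boundary (`\b`, zero-width); then one or more of a non-word character (captured as 'id'); then one or more of a word character (captured as 'val'); then optionally a literal '8', then one or more of a character in [j-n] (lazy), then one or more of the literal 'e' (non-capturing group); then anchored at the end.
The group in the pattern means `split` returns the separators' captures alongside the pieces.

['&@,q938me@& -sUoK8jnee', ':', 'um8n', '']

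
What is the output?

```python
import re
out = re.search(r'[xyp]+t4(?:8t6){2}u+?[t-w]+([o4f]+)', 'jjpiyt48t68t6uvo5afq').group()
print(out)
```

Pattern: one or more of one of [xyp], then the literal 't4'; then the literal '8t6' repeated 2 times, then one or more of the literal 'u' (lazy), then one or more of a character in [t-w]; then one or more of one of [o4f] (captured).
`re.search` scans for the first position where the pattern succeeds.
The match spans [4:16] → 'yt48t68t6uvo'.
Captured: group 1 = 'o'.

yt48t68t6uvo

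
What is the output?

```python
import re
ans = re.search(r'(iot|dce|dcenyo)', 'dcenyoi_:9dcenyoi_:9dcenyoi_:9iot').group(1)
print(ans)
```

The match spans [0:3] → 'dce'.
Captured: group 1 = 'dce'.

dce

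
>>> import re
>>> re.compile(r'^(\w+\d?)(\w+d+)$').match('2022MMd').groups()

('2022M', 'Md')

This matches anchored at the start of the string; then one or more of a word character, then optionally a digit (captured); then one or more of a word character, then one or more of a literal 'd' (captured); then anchored at the end.
`re.match` only tries the pattern at the start of the string.
The match spans [0:7] → '2022MMd'.
Captured: group 1 = '2022M', group 2 = 'Md'.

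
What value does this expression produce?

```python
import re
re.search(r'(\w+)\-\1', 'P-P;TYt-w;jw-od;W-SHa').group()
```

'P-P'

`\1` is not a pattern — it's the concrete string captured by group 1, re-applied verbatim.
The match spans [0:3] → 'P-P'.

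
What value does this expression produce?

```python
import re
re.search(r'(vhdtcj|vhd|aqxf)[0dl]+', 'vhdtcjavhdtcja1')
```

Here nothing in the string fits, so the call returns None.

None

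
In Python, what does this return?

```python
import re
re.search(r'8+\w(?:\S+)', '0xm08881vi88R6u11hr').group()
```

The pattern matches one or more of the literal '8', then a word character; then one or more of a non-whitespace character (non-capturing group).
`re.search` scans for the first position where the pattern succeeds.
The match spans [4:19] → '8881vi88R6u11hr'.

'8881vi88R6u11hr'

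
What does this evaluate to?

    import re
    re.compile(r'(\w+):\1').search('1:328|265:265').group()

'265:265'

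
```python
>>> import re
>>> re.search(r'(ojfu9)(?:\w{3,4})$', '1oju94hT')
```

The pattern matches the literal 'ojf', then the literal 'u9' (captured); then 3 to 4 of a word character (non-capturing group); then anchored at the end.
`search` walks the string left to right and returns the first match it finds.
Here the pattern never matches, so the call returns None.

None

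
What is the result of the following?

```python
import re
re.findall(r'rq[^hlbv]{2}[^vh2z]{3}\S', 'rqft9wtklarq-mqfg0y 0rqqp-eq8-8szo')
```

The pattern matches the literal 'rq', then exactly 2 of any character except [hlbv]; then exactly 3 of any character except [vh2z], then a non-whitespace character.
Matches: at [0:8] → 'rqft9wtk'; at [10:18] → 'rq-mqfg0'; at [21:29] → 'rqqp-eq8'.
`findall` yields the raw match text (3 of them) because the pattern has no groups.

['rqft9wtk', 'rq-mqfg0', 'rqqp-eq8']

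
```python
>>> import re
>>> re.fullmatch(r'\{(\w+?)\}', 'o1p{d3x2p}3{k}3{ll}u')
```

None

`re.fullmatch` requires the pattern to consume the entire string.
Here the string isn't matched end-to-end, so the call returns None.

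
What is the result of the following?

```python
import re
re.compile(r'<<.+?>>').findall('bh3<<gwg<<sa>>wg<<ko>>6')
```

Lazy quantifiers expand one character at a time until the remainder of the pattern can match.
With no groups in the pattern, `findall` gives back each whole match — 2 here.

['<<gwg<<sa>>', '<<ko>>']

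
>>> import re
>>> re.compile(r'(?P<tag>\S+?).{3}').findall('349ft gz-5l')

This matches one or more of a non-whitespace character (lazy) (captured as 'tag'); then exactly 3 of any character.
A `+?`/`*?`/`{m,n}?` starts at its minimum and grows only as far as needed for what follows to match.
Matches: at [0:4] match '349f', group 1 = '3'; at [4:8] match 't gz', group 1 = 't'.
Because there's exactly one group, `findall` drops the full match and keeps group 1 from each hit.

['3', 't']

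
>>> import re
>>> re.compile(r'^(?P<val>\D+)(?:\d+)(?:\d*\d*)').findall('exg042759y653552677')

['exg']

With a single group, `findall` returns only what that group captured — 1 item.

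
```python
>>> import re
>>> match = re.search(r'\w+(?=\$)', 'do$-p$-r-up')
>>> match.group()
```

Lookahead/lookbehind check context without consuming it, so the matched span excludes the asserted characters.
The match spans [0:2] → 'do'.

'do'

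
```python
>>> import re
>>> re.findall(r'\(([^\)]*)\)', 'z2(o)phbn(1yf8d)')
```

['o', '1yf8d']

With a single group, `findall` returns only what that group captured — 2 items.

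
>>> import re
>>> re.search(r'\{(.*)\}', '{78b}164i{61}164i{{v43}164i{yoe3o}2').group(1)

'78b}164i{61}164i{{v43}164i{yoe3o'

The match spans [0:34] → '{78b}164i{61}164i{{v43}164i{yoe3o}'.
Captured: group 1 = '78b}164i{61}164i{{v43}164i{yoe3o'.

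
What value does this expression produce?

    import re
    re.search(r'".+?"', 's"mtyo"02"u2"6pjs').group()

'"mtyo"'

A non-greedy quantifier consumes as few characters as it can — just enough that the remainder of the pattern still matches from where it stops; whatever follows it matches normally.
`re.search` tries every starting position until one works.
The match spans [1:7] → '"mtyo"'.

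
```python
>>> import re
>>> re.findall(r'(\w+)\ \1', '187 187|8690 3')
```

['187']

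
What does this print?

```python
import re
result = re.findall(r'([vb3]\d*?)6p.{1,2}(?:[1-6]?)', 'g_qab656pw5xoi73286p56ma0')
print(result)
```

['b65', '328']

One capturing group, so `findall` returns just the captured substring from each match — 2 in all.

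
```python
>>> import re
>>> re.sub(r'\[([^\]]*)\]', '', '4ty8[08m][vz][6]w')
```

Every occurrence is swapped for ''.

'4ty8w'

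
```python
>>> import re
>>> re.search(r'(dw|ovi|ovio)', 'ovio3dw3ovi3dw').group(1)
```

The regex engine tests alternatives in the order written; an earlier branch that matches wins even if a later one would match more.
`re.search` scans for the first position where the pattern succeeds.
The match spans [0:3] → 'ovi'.
Captured: group 1 = 'ovi'.

'ovi'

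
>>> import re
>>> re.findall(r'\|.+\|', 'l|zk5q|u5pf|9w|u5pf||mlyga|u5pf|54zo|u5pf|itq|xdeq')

['|zk5q|u5pf|9w|u5pf||mlyga|u5pf|54zo|u5pf|itq|']

`findall` yields the raw match text (1 of them) because the pattern has no groups.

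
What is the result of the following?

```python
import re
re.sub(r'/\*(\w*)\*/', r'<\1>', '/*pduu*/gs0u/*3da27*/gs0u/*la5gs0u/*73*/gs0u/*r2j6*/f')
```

Matches: at [0:8] → '/*pduu*/'; at [12:21] → '/*3da27*/'; at [34:40] → '/*73*/'; at [44:52] → '/*r2j6*/'.
The replacement refers to a captured group, so each match is rewritten using its own captured text.

'<pduu>gs0u<3da27>gs0u/*la5gs0u<73>gs0u<r2j6>f'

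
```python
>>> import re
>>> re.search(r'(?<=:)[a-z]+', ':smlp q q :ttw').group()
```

The positive lookaround only admits positions where the adjacent text matches; those characters stay outside the span.
`re.search` scans for the first position where the pattern succeeds.
The match spans [1:5] → 'smlp'.

'smlp'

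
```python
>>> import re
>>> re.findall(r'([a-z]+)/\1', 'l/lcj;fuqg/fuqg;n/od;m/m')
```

['l', 'fuqg', 'm']

The backreference `\1` re-matches whatever the first group consumed, character for character.
Walking the string: at [0:3] match 'l/l', group 1 = 'l'; at [6:15] match 'fuqg/fuqg', group 1 = 'fuqg'; at [21:24] match 'm/m', group 1 = 'm'.
With a single group, `findall` returns only what that group captured — 3 items.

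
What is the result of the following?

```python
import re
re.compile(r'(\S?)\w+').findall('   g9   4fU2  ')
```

['g', '4']

Pattern: optionally a non-whitespace character (captured); then one or more of a word character.
Walking the string: at [3:5] match 'g9', group 1 = 'g'; at [8:12] match '4fU2', group 1 = '4'.
Because there's exactly one group, `findall` drops the full match and keeps group 1 from each hit.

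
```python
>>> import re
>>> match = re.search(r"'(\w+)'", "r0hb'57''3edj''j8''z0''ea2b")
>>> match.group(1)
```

Unlike `match`, `search` isn't anchored — it looks for the pattern anywhere in the string.
The match spans [4:8] → "'57'".
Captured: group 1 = '57'.

'57'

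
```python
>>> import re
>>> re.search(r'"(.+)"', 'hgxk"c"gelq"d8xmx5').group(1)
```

The match spans [4:12] → '"c"gelq"'.
Captured: group 1 = 'c"gelq'.

'c"gelq'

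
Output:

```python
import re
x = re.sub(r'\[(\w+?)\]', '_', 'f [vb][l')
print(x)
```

f _[l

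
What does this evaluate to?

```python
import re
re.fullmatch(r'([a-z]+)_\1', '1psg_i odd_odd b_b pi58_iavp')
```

None

For `fullmatch`, every character of the input must be accounted for by the pattern.
Here the pattern can't cover the whole string, so the call returns None.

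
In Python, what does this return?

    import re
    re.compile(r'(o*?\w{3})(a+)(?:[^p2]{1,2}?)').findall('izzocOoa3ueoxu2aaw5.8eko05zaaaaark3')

[('ocOo', 'a'), ('oxu2', 'aa'), ('o05z', 'aaaaa')]

This matches zero or more of a literal 'o' (lazy), then exactly 3 of a word character (captured); then one or more of a literal 'a' (captured); then 1 to 2 of any character except [p2] (lazy) (non-capturing group).
Multiple groups make `findall` return tuples — one 2-tuple for each match.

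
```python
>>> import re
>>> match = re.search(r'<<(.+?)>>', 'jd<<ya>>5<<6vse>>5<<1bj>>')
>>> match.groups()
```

('ya',)

The match spans [2:8] → '<<ya>>'.
Captured: group 1 = 'ya'.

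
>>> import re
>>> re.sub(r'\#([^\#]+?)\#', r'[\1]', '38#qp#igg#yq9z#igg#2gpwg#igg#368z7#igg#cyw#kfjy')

Matches: at [2:6] → '#qp#'; at [9:15] → '#yq9z#'; at [18:25] → '#2gpwg#'; at [28:35] → '#368z7#'; at [38:43] → '#cyw#'.
The replacement refers to a captured group, so each match is rewritten using its own captured text.

'38[qp]igg[yq9z]igg[2gpwg]igg[368z7]igg[cyw]kfjy'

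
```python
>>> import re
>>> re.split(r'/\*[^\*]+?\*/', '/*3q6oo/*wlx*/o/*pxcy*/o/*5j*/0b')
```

['/*3q6oo', 'o', 'o', '0b']

`split` removes every match and returns the 4 fragments in between.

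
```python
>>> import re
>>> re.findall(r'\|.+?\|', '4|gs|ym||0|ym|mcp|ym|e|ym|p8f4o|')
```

The `?` after the quantifier makes it lazy — it takes as little as possible before letting the rest of the pattern try.
Walking the string: at [1:5] → '|gs|'; at [7:11] → '||0|'; at [13:18] → '|mcp|'; at [20:23] → '|e|'; at [25:32] → '|p8f4o|'.
`findall` yields the raw match text (5 of them) because the pattern has no groups.

['|gs|', '||0|', '|mcp|', '|e|', '|p8f4o|']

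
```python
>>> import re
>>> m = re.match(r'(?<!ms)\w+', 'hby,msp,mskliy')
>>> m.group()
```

'hby'

With `match`, the pattern is implicitly anchored at the beginning.
The match spans [0:3] → 'hby'.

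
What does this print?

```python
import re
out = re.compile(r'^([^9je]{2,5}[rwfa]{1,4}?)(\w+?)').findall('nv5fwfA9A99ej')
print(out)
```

[('nv5fwf', 'A')]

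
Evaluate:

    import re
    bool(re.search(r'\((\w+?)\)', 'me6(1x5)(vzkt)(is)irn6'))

`re.search` tries every starting position until one works.
The match spans [3:8] → '(1x5)'.
Captured: group 1 = '1x5'.

True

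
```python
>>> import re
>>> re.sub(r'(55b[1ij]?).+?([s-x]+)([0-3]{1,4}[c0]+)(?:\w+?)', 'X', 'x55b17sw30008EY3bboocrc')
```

'xXEY3bboocrc'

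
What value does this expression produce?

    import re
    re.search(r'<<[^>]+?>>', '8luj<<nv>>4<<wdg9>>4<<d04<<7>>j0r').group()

'<<nv>>'

`search` walks the string left to right and returns the first match it finds.
The match spans [4:10] → '<<nv>>'.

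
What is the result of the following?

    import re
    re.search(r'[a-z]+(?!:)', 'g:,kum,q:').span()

A negative assertion filters positions out without eating any characters.
The match spans [3:6] → 'kum'.

(3, 6)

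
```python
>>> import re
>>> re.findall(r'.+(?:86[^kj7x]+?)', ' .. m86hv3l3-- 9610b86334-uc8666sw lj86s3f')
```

The pattern matches one or more of any character; then the literal '86', then one or more of any character except [kj7x] (lazy) (non-capturing group).
Lazy quantifiers expand one character at a time until the remainder of the pattern can match.
Matches: at [0:40] → ' .. m86hv3l3-- 9610b86334-uc8666sw lj86s'.
`findall` yields the raw match text (1 of them) because the pattern has no groups.

[' .. m86hv3l3-- 9610b86334-uc8666sw lj86s']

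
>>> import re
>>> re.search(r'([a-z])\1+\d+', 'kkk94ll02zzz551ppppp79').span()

(0, 5)

A backreference is literal: `\1` must see the identical characters the first group matched.
`search` walks the string left to right and returns the first match it finds.
The match spans [0:5] → 'kkk94'.
Captured: group 1 = 'k'.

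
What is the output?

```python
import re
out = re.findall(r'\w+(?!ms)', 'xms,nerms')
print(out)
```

['xms', 'nerms']

Because the assertion is negative and zero-width, positions next to the forbidden text are skipped.
`findall` yields the raw match text (2 of them) because the pattern has no groups.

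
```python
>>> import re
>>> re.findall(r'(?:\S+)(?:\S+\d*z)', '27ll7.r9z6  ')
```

['27ll7.r9z']

This matches one or more of a non-whitespace character (non-capturing group); then one or more of a non-whitespace character, then zero or more of a digit, then the literal 'z' (non-capturing group).
Walking the string: at [0:9] → '27ll7.r9z'.
No capturing groups, so `findall` returns the 1 full match string.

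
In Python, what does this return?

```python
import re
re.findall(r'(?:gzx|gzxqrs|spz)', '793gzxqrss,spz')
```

['gzx', 'spz']

Branches in `(...|...)` are attempted left-to-right; the first branch that allows the whole pattern to succeed is taken.
Matches: at [3:6] → 'gzx'; at [11:14] → 'spz'.
With no groups in the pattern, `findall` gives back each whole match — 2 here.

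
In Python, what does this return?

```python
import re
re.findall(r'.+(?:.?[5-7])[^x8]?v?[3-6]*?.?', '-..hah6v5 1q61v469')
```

['-..hah6v5 1q61v469']

Pattern: one or more of any character; then optionally any character, then a character in [5-7] (non-capturing group); then optionally any character except [x8]; then optionally a literal 'v', then zero or more of a character in [3-6] (lazy), then optionally any character.
Scanning left to right: at [0:18] → '-..hah6v5 1q61v469'.
With no groups in the pattern, `findall` gives back each whole match — 1 here.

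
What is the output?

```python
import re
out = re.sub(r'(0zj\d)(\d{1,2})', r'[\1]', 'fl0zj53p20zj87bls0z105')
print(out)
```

fl[0zj5]p2[0zj8]bls0z105

The pattern matches the literal '0zj', then a digit (captured); then 1 to 2 of a digit (captured).
Matches: at [2:7] → '0zj53'; at [9:14] → '0zj87'.
Each match is replaced using the text its own group 1 captured.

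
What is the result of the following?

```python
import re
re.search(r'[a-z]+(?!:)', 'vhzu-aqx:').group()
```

A negative assertion filters positions out without eating any characters.
`search` walks the string left to right and returns the first match it finds.
The match spans [0:4] → 'vhzu'.

'vhzu'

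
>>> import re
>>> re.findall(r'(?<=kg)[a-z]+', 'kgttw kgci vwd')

Lookahead/lookbehind check context without consuming it, so the matched span excludes the asserted characters.
Scanning left to right: at [2:5] → 'ttw'; at [8:10] → 'ci'.
Since nothing is captured, `findall` lists the 2 matched substrings directly.

['ttw', 'ci']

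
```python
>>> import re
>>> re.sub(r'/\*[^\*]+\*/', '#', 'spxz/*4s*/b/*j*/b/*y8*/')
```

'spxz#b#b#'

Each match is replaced by '#'.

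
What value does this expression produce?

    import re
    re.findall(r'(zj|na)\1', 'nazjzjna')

['zj']

A backreference is literal: `\1` must see the identical characters the first group matched.
With a single group, `findall` returns only what that group captured — 1 item.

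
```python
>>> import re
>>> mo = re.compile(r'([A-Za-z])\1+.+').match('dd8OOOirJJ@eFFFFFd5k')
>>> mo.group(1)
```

'd'

A backreference is literal: `\1` must see the identical characters the first group matched.
`re.match` won't scan ahead — the pattern has to work from the very first character.
The match spans [0:20] → 'dd8OOOirJJ@eFFFFFd5k'.
Captured: group 1 = 'd'.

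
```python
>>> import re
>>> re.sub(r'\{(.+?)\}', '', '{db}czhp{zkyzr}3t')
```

'czhp3t'

The `?` after the quantifier makes it lazy — it takes as little as possible before letting the rest of the pattern try.
Matches: at [0:4] → '{db}'; at [8:15] → '{zkyzr}'.
`sub` substitutes '' at each match site.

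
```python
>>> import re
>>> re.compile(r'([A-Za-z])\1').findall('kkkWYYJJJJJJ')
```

After group 1 captures some text, `\1` only succeeds where that same text appears again.
Matches: at [0:2] match 'kk', group 1 = 'k'; at [4:6] match 'YY', group 1 = 'Y'; at [6:8] match 'JJ', group 1 = 'J'; at [8:10] match 'JJ', group 1 = 'J'; at [10:12] match 'JJ', group 1 = 'J'.
One capturing group, so `findall` returns just the captured substring from each match — 5 in all.

['k', 'Y', 'J', 'J', 'J']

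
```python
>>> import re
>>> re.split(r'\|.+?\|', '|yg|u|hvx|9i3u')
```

['', 'u', '9i3u']

A non-greedy quantifier consumes as few characters as it can — just enough that the remainder of the pattern still matches from where it stops; whatever follows it matches normally.
`split` removes every match and returns the 3 fragments in between.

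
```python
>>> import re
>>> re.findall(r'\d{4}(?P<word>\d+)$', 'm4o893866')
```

['66']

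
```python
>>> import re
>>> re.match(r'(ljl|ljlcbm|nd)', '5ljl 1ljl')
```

None

`re.match` only tries the pattern at the start of the string.
Here the pattern fails at index 0, so the call returns None.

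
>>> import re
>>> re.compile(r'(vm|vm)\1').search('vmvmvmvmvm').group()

`\1` has to match the exact text group 1 already captured.
`search` walks the string left to right and returns the first match it finds.
The match spans [0:4] → 'vmvm'.
Captured: group 1 = 'vm'.

'vmvm'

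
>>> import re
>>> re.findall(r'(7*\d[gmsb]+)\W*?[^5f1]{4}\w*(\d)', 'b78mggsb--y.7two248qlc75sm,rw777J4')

[('78mggsb', '5')]

This matches zero or more of the literal '7', then a digit, then one or more of one of [gmsb] (captured); then zero or more of a non-word character (lazy), then exactly 4 of any character except [5f1], then zero or more of a word character; then a digit (captured).
Scanning left to right: at [1:24] match '78mggsb--y.7two248qlc75', groups = ('78mggsb', '5').
2 groups means the one result is a tuple of 2 captured strings — 1 here.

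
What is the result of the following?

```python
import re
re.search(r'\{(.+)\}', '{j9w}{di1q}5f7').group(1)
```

'j9w}{di1q'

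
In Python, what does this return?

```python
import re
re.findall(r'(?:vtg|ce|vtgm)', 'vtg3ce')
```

['vtg', 'ce']

Since nothing is captured, `findall` lists the 2 matched substrings directly.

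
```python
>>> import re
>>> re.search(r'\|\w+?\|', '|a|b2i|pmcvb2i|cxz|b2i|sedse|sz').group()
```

The match spans [0:3] → '|a|'.

'|a|'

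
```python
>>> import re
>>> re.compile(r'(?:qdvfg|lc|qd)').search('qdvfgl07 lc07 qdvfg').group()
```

'qdvfg'

The regex engine tests alternatives in the order written; an earlier branch that matches wins even if a later one would match more.
Unlike `match`, `search` isn't anchored — it looks for the pattern anywhere in the string.
The match spans [0:5] → 'qdvfg'.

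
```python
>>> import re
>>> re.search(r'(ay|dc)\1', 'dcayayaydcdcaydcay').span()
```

The backreference `\1` re-matches whatever the first group consumed, character for character.
The match spans [2:6] → 'ayay'.

(2, 6)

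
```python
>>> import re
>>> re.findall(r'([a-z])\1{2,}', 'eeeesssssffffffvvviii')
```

A backreference is literal: `\1` must see the identical characters the first group matched.
With a single group, `findall` returns only what that group captured — 5 items.

['e', 's', 'f', 'v', 'i']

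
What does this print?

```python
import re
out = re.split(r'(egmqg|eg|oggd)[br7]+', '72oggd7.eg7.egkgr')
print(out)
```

Matches to split on: at [2:7] → 'oggd7'; at [8:11] → 'eg7'.
`re.split` interleaves the captured-group text with the surrounding fragments.

['72', 'oggd', '.', 'eg', '.egkgr']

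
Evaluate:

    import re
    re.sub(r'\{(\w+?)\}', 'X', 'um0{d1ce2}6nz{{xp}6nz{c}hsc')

Matches: at [3:10] → '{d1ce2}'; at [14:18] → '{xp}'; at [21:24] → '{c}'.
`sub` substitutes 'X' at each match site.

'um0X6nz{X6nzXhsc'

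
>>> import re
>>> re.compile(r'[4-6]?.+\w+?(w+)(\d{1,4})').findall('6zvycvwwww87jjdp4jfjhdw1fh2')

[('w', '1')]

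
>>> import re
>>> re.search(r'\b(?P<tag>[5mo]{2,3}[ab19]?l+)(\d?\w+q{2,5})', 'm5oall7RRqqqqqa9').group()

'm5oall7RRqqqqq'

Pattern: a word boundary (`\b`, zero-width); then 2 to 3 of one of [5mo], then optionally one of [ab19], then one or more of a literal 'l' (captured as 'tag'); then optionally a digit, then one or more of a word character, then 2 to 5 of the literal 'q' (captured).
Unlike `match`, `search` isn't anchored — it looks for the pattern anywhere in the string.
The match spans [0:14] → 'm5oall7RRqqqqq'.
Captured: group 1 = 'm5oall', group 2 = '7RRqqqqq'.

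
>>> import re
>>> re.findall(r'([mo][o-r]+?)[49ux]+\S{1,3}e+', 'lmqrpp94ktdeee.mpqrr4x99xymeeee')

['mqrpp', 'mpqrr']

With a single group, `findall` returns only what that group captured — 2 items.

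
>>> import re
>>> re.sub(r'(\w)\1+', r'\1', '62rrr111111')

'62r1'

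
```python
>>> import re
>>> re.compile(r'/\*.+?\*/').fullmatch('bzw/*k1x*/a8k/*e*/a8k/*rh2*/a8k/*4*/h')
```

None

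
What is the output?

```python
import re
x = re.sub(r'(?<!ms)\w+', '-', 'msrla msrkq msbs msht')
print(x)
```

- - - -

The negative lookaround is zero-width — it rules out positions where the adjacent text would match, without consuming anything.
Each match is replaced by '-'.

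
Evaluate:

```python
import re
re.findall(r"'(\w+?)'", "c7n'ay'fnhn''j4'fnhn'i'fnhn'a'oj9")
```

Matches: at [3:7] match "'ay'", group 1 = 'ay'; at [12:16] match "'j4'", group 1 = 'j4'; at [20:23] match "'i'", group 1 = 'i'; at [27:30] match "'a'", group 1 = 'a'.
One capturing group, so `findall` returns just the captured substring from each match — 4 in all.

['ay', 'j4', 'i', 'a']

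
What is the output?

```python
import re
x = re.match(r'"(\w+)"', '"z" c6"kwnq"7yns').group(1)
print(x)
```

z

`re.match` won't scan ahead — the pattern has to work from the very first character.
The match spans [0:3] → '"z"'.
Captured: group 1 = 'z'.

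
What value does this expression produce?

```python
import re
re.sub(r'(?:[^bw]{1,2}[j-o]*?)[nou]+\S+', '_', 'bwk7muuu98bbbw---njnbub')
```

'bw_'

Pattern: 1 to 2 of any character except [bw], then zero or more of a character in [j-o] (lazy) (non-capturing group); then one or more of one of [nou]; then one or more of a non-whitespace character.
`sub` substitutes '_' at each match site.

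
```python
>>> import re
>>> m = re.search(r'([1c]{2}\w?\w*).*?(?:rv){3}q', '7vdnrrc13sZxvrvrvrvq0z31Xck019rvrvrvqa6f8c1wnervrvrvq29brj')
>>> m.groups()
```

('c13sZxvrvrvrvq0z31Xck019rvrvrvqa6f8c1wne',)

The match spans [6:53] → 'c13sZxvrvrvrvq0z31Xck019rvrvrvqa6f8c1wnervrvrvq'.
Captured: group 1 = 'c13sZxvrvrvrvq0z31Xck019rvrvrvqa6f8c1wne'.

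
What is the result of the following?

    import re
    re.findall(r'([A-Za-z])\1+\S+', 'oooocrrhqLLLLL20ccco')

`\1` is not a pattern — it's the concrete string captured by group 1, re-applied verbatim.
Scanning left to right: at [0:20] match 'oooocrrhqLLLLL20ccco', group 1 = 'o'.
With a single group, `findall` returns only what that group captured — 1 item.

['o']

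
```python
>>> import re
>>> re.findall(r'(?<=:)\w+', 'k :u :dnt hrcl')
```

['u', 'dnt']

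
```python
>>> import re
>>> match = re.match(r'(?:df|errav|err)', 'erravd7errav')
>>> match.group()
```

'errav'

`re.match` only tries the pattern at the start of the string.
The match spans [0:5] → 'errav'.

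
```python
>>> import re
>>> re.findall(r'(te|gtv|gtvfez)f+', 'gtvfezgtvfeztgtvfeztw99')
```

['gtv', 'gtv', 'gtv']

Scanning left to right: at [0:4] match 'gtvf', group 1 = 'gtv'; at [6:10] match 'gtvf', group 1 = 'gtv'; at [13:17] match 'gtvf', group 1 = 'gtv'.
One capturing group, so `findall` returns just the captured substring from each match — 3 in all.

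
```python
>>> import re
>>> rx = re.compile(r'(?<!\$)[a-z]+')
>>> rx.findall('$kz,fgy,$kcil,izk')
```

A negative assertion filters positions out without eating any characters.
With no groups in the pattern, `findall` gives back each whole match — 4 here.

['z', 'fgy', 'cil', 'izk']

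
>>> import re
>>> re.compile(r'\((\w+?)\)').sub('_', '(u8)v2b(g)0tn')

Each match is replaced by '_'.

'_v2b_0tn'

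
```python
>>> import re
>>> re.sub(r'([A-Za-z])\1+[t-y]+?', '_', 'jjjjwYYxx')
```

'__x'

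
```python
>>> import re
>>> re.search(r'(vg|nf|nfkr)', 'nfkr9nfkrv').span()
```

(0, 2)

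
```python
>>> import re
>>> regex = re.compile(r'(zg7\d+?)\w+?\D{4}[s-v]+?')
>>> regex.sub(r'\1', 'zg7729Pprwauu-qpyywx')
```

'zg77u-qpyywx'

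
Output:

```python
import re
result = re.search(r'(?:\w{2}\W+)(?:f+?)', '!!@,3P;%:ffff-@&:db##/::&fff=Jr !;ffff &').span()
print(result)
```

(4, 10)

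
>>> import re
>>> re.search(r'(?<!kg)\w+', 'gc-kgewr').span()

A negative assertion filters positions out without eating any characters.
The match spans [0:2] → 'gc'.

(0, 2)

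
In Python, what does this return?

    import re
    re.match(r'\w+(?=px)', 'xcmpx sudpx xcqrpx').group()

The lookaround is zero-width — it requires the adjacent text to match without consuming it, so the asserted text isn't part of the match.
`match` is anchored at position 0; if the pattern doesn't fit there, it returns None.
The match spans [0:3] → 'xcm'.

'xcm'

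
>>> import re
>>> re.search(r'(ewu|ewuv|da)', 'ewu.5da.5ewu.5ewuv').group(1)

'ewu'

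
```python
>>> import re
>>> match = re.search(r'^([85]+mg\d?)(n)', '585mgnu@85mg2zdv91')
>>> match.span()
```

(0, 6)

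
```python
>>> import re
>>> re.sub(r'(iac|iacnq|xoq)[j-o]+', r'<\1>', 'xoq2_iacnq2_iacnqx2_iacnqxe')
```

'xoq2_<iac>q2_<iac>qx2_<iac>qxe'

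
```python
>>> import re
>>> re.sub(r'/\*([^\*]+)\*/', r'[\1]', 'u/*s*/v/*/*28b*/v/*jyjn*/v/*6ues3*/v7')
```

`\1` in the replacement pulls in group 1's text for each match.

'u[s]v/*[28b]v[jyjn]v[6ues3]v7'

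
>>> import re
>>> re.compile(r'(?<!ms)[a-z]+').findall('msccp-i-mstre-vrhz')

The negative lookahead/lookbehind blocks any match where the forbidden context is present.
Scanning left to right: at [0:5] → 'msccp'; at [6:7] → 'i'; at [8:13] → 'mstre'; at [14:18] → 'vrhz'.
No capturing groups, so `findall` returns the 4 full match strings.

['msccp', 'i', 'mstre', 'vrhz']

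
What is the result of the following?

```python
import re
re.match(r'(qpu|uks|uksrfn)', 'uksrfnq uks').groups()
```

('uks',)

The match spans [0:3] → 'uks'.
Captured: group 1 = 'uks'.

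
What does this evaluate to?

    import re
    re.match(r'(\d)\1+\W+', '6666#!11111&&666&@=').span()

(0, 6)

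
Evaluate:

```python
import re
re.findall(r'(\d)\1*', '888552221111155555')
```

['8', '5', '2', '1', '5']

`\1` is not a pattern — it's the concrete string captured by group 1, re-applied verbatim.
One capturing group, so `findall` returns just the captured substring from each match — 5 in all.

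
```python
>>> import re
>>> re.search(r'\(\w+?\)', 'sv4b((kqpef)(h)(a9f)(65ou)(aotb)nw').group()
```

'(kqpef)'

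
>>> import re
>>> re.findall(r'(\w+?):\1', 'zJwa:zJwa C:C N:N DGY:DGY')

`\1` has to match the exact text group 1 already captured.
Walking the string: at [0:9] match 'zJwa:zJwa', group 1 = 'zJwa'; at [10:13] match 'C:C', group 1 = 'C'; at [14:17] match 'N:N', group 1 = 'N'; at [18:25] match 'DGY:DGY', group 1 = 'DGY'.
With a single group, `findall` returns only what that group captured — 4 items.

['zJwa', 'C', 'N', 'DGY']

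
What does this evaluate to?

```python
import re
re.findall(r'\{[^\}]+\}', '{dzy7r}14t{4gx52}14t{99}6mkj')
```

['{dzy7r}', '{4gx52}', '{99}']

Scanning left to right: at [0:7] → '{dzy7r}'; at [10:17] → '{4gx52}'; at [20:24] → '{99}'.
Since nothing is captured, `findall` lists the 3 matched substrings directly.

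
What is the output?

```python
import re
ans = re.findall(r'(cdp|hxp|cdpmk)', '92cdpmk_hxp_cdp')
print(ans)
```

`|` is ordered: at each position the engine commits to the first alternative that works.
Scanning left to right: at [2:5] match 'cdp', group 1 = 'cdp'; at [8:11] match 'hxp', group 1 = 'hxp'; at [12:15] match 'cdp', group 1 = 'cdp'.
`findall` collects group 1 from each match (3 total).

['cdp', 'hxp', 'cdp']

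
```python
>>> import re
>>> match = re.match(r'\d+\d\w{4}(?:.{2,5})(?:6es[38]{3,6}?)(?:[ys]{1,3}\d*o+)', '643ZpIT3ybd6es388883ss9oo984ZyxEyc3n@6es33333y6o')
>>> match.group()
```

This matches one or more of a digit, then a digit, then exactly 4 of a word character; then 2 to 5 of any character (non-capturing group); then the literal '6es', then 3 to 6 of one of [38] (lazy) (non-capturing group); then 1 to 3 of one of [ys], then zero or more of a digit, then one or more of a literal 'o' (non-capturing group).
`re.match` won't scan ahead — the pattern has to work from the very first character.
The match spans [0:25] → '643ZpIT3ybd6es388883ss9oo'.

'643ZpIT3ybd6es388883ss9oo'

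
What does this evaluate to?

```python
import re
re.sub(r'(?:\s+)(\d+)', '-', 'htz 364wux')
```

'htz-wux'

The pattern matches one or more of whitespace (non-capturing group); then one or more of a digit (captured).
Matches: at [3:7] → ' 364'.
Each match is replaced by '-'.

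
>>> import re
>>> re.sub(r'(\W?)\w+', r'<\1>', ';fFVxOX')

'<;>'

The pattern matches optionally a non-word character (captured); then one or more of a word character.
Each match is replaced using the text its own group 1 captured.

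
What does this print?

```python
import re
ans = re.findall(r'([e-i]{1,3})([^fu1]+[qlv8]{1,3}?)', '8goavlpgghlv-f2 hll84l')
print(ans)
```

The pattern matches 1 to 3 of a character in [e-i] (captured); then one or more of any character except [fu1], then 1 to 3 of one of [qlv8] (lazy) (captured).
Multiple groups make `findall` return tuples — one 2-tuple for each match.

[('g', 'oavlpgghlv'), ('f', '2 hll84l')]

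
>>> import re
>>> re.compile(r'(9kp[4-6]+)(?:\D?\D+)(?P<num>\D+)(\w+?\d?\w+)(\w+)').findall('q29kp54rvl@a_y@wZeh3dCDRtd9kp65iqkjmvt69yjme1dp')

The pattern matches the literal '9kp', then one or more of a character in [4-6] (captured); then optionally a non-digit, then one or more of a non-digit (non-capturing group); then one or more of a non-digit (captured as 'num'); then one or more of a word character (lazy), then optionally a digit, then one or more of a word character (captured); then one or more of a word character (captured).
Walking the string: at [2:47] match '9kp54rvl@a_y@wZeh3dCDRtd9kp65iqkjmvt69yjme1dp', groups = ('9kp54', 'h', '3dCDRtd9kp65iqkjmvt69yjme1d', 'p').
4 groups means the one result is a tuple of 4 captured strings — 1 here.

[('9kp54', 'h', '3dCDRtd9kp65iqkjmvt69yjme1d', 'p')]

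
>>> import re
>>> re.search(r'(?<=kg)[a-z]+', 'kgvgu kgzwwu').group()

'vgu'

Lookahead/lookbehind check context without consuming it, so the matched span excludes the asserted characters.
`re.search` tries every starting position until one works.
The match spans [2:5] → 'vgu'.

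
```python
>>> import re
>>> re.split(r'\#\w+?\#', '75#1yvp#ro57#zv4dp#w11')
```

['75', 'ro57', 'w11']

Matches to split on: at [2:8] → '#1yvp#'; at [12:19] → '#zv4dp#'.
`split` removes every match and returns the 3 fragments in between.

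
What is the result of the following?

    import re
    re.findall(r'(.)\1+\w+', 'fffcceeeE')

['f']

`\1` is not a pattern — it's the concrete string captured by group 1, re-applied verbatim.
Scanning left to right: at [0:9] match 'fffcceeeE', group 1 = 'f'.
One capturing group, so `findall` returns just the captured substring from the one match — 1 in all.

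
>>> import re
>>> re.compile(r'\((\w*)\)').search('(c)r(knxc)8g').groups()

('c',)

`re.search` tries every starting position until one works.
The match spans [0:3] → '(c)'.
Captured: group 1 = 'c'.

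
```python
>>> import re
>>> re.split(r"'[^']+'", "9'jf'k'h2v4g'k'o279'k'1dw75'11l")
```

The string is cut at each match, leaving 5 pieces.

['9', 'k', 'k', 'k', '11l']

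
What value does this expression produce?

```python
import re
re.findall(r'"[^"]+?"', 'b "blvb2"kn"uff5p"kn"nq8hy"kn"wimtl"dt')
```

['"blvb2"', '"uff5p"', '"nq8hy"', '"wimtl"']

Walking the string: at [2:9] → '"blvb2"'; at [11:18] → '"uff5p"'; at [20:27] → '"nq8hy"'; at [29:36] → '"wimtl"'.
With no groups in the pattern, `findall` gives back each whole match — 4 here.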